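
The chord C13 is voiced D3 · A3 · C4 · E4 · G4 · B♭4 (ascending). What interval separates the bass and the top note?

minor thirteenth

The outer voices are D3 and B♭4.
D up to B♭ is 20 semitones, a half step narrower than a major thirteenth, so the interval is minor.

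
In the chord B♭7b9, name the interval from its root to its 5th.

Spelling the chord: B♭, D, F, A♭, C♭.
That puts B♭ below F.
From B♭ to F is 7 semitones, exactly the perfect fifth.

perfect fifth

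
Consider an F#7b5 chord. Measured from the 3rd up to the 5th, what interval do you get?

diminished 3rd

Spelling the chord: F#–A#–C–E.
The 3rd is A# and the 5th is C.
A# up to C is 2 semitones, a whole step narrower than a major third, so the interval is diminished.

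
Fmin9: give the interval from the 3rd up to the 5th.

M3

The chord tones of F minor ninth are F–Ab–C–Eb–G.
So we need the interval from Ab up to C.
Ab up to C spans 3 letter names and 4 semitones — a major third.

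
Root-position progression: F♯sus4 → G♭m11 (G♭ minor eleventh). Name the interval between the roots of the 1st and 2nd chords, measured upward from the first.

The roots are F♯ and G♭.
From F♯ to G♭: 0 semitones over a second = diminished.

diminished second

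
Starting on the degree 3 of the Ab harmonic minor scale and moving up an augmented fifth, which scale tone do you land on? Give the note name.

G

The scale is Ab Bb Cb Db Eb Fb G.
The degree 3 is Cb; an augmented fifth above that is G — scale degree 7.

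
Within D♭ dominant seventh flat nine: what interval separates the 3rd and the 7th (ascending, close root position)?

diminished fifth

The chord tones of D♭7b9 (D♭ dominant seventh flat nine) are D♭–F–A♭–C♭–E𝄫.
The 3rd is F and the 7th is C♭.
From F to C♭: 6 semitones over a fifth = diminished.
This 3–7 tritone is the characteristic tension at the heart of the dominant sound.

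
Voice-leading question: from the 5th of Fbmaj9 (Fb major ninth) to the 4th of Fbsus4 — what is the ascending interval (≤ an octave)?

Fbmaj9 (Fb major ninth) has Cb as its 5th, and Fbsus4 has Bbb as its 4th.
7 letter names make it a seventh; at 10 semitones (a half step narrower than major) the quality is minor.

m7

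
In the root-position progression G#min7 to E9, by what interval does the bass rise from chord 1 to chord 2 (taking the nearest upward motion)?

minor sixth

The roots are G# and E.
G# up to E is 8 semitones, a half step narrower than a major sixth, so the interval is minor.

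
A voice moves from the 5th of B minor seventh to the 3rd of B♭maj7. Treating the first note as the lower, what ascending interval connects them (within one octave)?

B minor seventh has F♯ as its 5th, and B♭maj7 has D as its 3rd.
From F♯ to D: 8 semitones over a sixth = minor.

m6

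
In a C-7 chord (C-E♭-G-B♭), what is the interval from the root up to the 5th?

The root is C and the 5th is G.
Counting 5 letters and 7 half steps from C gives a perfect fifth.

P5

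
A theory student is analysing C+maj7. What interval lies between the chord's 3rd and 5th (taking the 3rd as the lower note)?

major third

C+maj7 is spelled C–E–G♯–B.
3rd = E; 5th = G♯.
Counting 3 letters and 4 half steps from E gives a major third.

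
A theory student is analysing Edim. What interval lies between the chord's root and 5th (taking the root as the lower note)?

The chord tones of E diminished are E, G, Bb.
That puts E below Bb.
E up to Bb is 6 semitones, a half step narrower than a perfect fifth, so the interval is diminished.

diminished 5th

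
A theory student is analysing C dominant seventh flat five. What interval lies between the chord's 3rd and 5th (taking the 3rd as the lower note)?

Spelling the chord: C-E-Gb-Bb.
So we need the interval from E up to Gb.
E up to Gb is 2 semitones, a whole step narrower than a major third, so the interval is diminished.

diminished third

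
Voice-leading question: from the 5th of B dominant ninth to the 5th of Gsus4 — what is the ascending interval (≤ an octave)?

The 5th of B dominant ninth is F#; the 5th of Gsus4 is D.
6 letter names make it a sixth; at 8 semitones (a half step narrower than major) the quality is minor.

m6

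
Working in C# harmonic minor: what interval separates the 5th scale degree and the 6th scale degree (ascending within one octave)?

The scale runs C# D# E F# G# A B#.
5th scale degree = G#; scale degree 6 = A.
From G# to A: 1 semitone over a second = minor.

minor 2nd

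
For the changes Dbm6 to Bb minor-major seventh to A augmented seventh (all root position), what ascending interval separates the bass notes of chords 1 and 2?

major sixth

The roots are Db and Bb.
From Db to Bb is 9 semitones, exactly the major sixth.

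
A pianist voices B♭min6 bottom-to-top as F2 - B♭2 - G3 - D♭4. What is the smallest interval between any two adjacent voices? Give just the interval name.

perfect fourth

Adjacent intervals: F2→B♭2 = perfect fourth; B♭2→G3 = major sixth; G3→D♭4 = diminished fifth.
The smallest is F2 to B♭2, a perfect fourth (5 semitones).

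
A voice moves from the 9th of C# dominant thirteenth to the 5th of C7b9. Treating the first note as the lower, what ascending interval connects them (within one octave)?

diminished fourth

C# dominant thirteenth has D# as its 9th, and C7b9 has G as its 5th.
From D# to G: 4 semitones over a fourth = diminished.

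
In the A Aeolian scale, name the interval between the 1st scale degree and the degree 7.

minor seventh

A natural minor: A B C D E F G.
So we need the interval from A up to G.
7 letter names make it a seventh; at 10 semitones (a half step narrower than major) the quality is minor.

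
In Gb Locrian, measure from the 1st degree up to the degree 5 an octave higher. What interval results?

d12

Spelling Gb Locrian: Gb Abb Bbb Cb Dbb Ebb Fb.
1st degree = Gb; 5th scale degree (up an octave) = Dbb.
From Gb to Dbb: 18 semitones over a twelfth = diminished.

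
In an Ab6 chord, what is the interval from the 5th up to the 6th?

major second

Spelling the chord: Ab C Eb F.
The 5th is Eb and the 6th is F.
Eb up to F spans 2 letter names and 2 semitones — a major second.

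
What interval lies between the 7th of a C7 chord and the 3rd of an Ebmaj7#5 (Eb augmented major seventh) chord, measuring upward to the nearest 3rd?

C7 has Bb as its 7th, and Ebmaj7#5 (Eb augmented major seventh) has G as its 3rd.
From Bb to G is 9 semitones, exactly the major sixth.

major sixth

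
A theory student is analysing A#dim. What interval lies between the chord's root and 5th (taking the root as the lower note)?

Spelling the chord: A#–C#–E.
The root is A# and the 5th is E.
A# up to E is 6 semitones, a half step narrower than a perfect fifth, so the interval is diminished.

diminished fifth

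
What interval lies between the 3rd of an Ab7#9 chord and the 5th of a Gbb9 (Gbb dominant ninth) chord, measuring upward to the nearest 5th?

diminished second

Ab7#9 has C as its 3rd, and Gbb9 (Gbb dominant ninth) has Dbb as its 5th.
From C to Dbb: 0 semitones over a second = diminished.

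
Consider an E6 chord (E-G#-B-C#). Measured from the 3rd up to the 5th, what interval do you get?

minor third

3rd = G#; 5th = B.
3 letter names make it a third; at 3 semitones (a half step narrower than major) the quality is minor.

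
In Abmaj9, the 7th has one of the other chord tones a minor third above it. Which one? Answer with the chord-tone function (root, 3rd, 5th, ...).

9th

Abmaj9 (Ab major ninth) is spelled Ab-C-Eb-G-Bb.
The 7th is G. A minor third above G is Bb.
Bb is the chord's 9th.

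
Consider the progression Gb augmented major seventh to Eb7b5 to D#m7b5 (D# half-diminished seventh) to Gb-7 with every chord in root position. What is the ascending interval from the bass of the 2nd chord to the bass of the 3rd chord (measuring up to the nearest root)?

The roots are Eb and D#.
7 letter names make it a seventh; at 12 semitones (a half step wider than major) the quality is augmented.

augmented seventh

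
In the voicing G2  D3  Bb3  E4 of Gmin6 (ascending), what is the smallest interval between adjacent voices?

A4

Adjacent intervals: G2→D3 = perfect fifth; D3→Bb3 = minor sixth; Bb3→E4 = augmented fourth.
The smallest is Bb3 to E4, an augmented fourth (6 semitones).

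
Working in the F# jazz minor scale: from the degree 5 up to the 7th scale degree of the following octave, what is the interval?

Spelling the F# jazz minor scale: F# G# A B C# D# E#.
The degree 5 is C# and the degree 7 (up an octave) is E#.
Counting 10 letters and 16 half steps from C# gives a major tenth.

major tenth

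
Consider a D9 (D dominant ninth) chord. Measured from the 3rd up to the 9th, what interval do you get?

Spelling the chord: D, F♯, A, C, E.
That puts F♯ below E.
7 letter names make it a seventh; at 10 semitones (a half step narrower than major) the quality is minor.

minor seventh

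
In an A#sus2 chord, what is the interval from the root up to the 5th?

perfect 5th

A# sus2 is spelled A#, B#, E#.
The root is A# and the 5th is E#.
From A# to E# is 7 semitones, exactly the perfect fifth.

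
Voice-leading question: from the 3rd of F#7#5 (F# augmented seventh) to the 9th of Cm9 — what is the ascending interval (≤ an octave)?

The 3rd of F#7#5 (F# augmented seventh) is A#; the 9th of Cm9 is D.
4 letter names make it a fourth; at 4 semitones (a half step narrower than perfect) the quality is diminished.

diminished fourth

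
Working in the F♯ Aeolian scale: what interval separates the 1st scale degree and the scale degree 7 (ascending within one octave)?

The scale runs F♯ G♯ A B C♯ D E.
1st scale degree = F♯; degree 7 = E.
7 letter names make it a seventh; at 10 semitones (a half step narrower than major) the quality is minor.

m7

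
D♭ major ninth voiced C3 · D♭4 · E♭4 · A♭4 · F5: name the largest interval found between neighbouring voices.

Adjacent intervals: C3→D♭4 = minor ninth; D♭4→E♭4 = major second; E♭4→A♭4 = perfect fourth; A♭4→F5 = major sixth.
The largest is C3 to D♭4, a minor ninth (13 semitones).

m9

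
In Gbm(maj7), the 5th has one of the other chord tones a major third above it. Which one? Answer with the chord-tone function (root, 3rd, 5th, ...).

Spelling the chord: Gb–Bbb–Db–F.
The 5th is Db. A major third above Db is F.
F is the chord's 7th.

7th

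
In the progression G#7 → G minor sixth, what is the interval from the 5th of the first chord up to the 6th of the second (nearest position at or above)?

G#7 has D# as its 5th, and G minor sixth has E as its 6th.
D# up to E is 1 semitone, a half step narrower than a major second, so the interval is minor.

m2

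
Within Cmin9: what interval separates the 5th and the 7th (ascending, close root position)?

Cmin9 is spelled C, Eb, G, Bb, D.
So we need the interval from G up to Bb.
3 letter names make it a third; at 3 semitones (a half step narrower than major) the quality is minor.

minor third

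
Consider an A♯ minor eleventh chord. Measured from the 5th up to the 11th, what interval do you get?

minor seventh

Spelling the chord: A♯ C♯ E♯ G♯ B♯ D♯.
So we need the interval from E♯ up to D♯.
E♯ up to D♯ is 10 semitones, a half step narrower than a major seventh, so the interval is minor.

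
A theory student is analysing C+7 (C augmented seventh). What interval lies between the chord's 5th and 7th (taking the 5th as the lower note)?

diminished third

The chord tones of C+7 are C–E–G#–Bb.
That puts G# below Bb.
3 letter names make it a third; at 2 semitones (a whole step narrower than major) the quality is diminished.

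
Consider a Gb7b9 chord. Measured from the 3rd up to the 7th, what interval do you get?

Spelling the chord: Gb Bb Db Fb Abb.
So we need the interval from Bb up to Fb.
Bb up to Fb is 6 semitones, a half step narrower than a perfect fifth, so the interval is diminished.

diminished fifth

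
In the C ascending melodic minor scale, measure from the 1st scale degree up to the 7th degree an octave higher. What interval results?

C melodic minor: C D Eb F G A B.
That puts C below B.
From C to B is 23 semitones, exactly the major fourteenth.

major fourteenth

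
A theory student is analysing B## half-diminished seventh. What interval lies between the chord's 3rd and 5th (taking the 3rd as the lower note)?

minor 3rd

Spelling the chord: B##–D##–F##–A##.
The 3rd is D## and the 5th is F##.
D## up to F## is 3 semitones, a half step narrower than a major third, so the interval is minor.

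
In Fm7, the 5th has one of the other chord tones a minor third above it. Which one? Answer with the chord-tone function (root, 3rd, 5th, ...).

7th

Spelling the chord: F, Ab, C, Eb.
The 5th is C. A minor third above C is Eb.
Eb is the chord's 7th.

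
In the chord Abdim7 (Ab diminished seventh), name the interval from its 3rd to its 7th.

Ab diminished seventh is spelled Ab Cb Ebb Gbb.
So we need the interval from Cb up to Gbb.
5 letter names make it a fifth; at 6 semitones (a half step narrower than perfect) the quality is diminished.

diminished fifth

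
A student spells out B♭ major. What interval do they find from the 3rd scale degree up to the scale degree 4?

B♭ major: B♭ C D E♭ F G A.
That puts D below E♭.
2 letter names make it a second; at 1 semitone (a half step narrower than major) the quality is minor.

m2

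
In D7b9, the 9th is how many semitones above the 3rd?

D7b9 is spelled D F# A C Eb.
F# to Eb is a diminished seventh: 9 semitones.

9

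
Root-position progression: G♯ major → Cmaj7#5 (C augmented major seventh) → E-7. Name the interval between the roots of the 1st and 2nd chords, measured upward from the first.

The roots are G♯ and C.
G♯ up to C is 4 semitones, a half step narrower than a perfect fourth, so the interval is diminished.

d4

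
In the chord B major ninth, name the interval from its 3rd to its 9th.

Bmaj9 is spelled B-D♯-F♯-A♯-C♯.
3rd = D♯; 9th = C♯.
From D♯ to C♯: 10 semitones over a seventh = minor.

m7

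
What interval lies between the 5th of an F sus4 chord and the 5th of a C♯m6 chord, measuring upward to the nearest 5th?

A5

F sus4 has C as its 5th, and C♯m6 has G♯ as its 5th.
From C to G♯: 8 semitones over a fifth = augmented.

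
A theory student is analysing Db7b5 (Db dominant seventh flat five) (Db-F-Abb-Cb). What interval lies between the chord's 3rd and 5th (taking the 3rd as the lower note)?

3rd = F; 5th = Abb.
F up to Abb is 2 semitones, a whole step narrower than a major third, so the interval is diminished.

diminished third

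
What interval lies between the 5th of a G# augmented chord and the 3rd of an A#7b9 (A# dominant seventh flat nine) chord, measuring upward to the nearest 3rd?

G# augmented has D## as its 5th, and A#7b9 (A# dominant seventh flat nine) has C## as its 3rd.
From D## to C##: 10 semitones over a seventh = minor.

minor seventh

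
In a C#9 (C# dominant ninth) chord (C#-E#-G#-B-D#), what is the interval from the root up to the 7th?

That puts C# below B.
7 letter names make it a seventh; at 10 semitones (a half step narrower than major) the quality is minor.

minor seventh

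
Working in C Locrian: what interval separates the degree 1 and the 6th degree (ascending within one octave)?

C locrian: C Db Eb F Gb Ab Bb.
That puts C below Ab.
6 letter names make it a sixth; at 8 semitones (a half step narrower than major) the quality is minor.

minor sixth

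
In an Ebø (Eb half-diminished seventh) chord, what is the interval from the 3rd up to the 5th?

m3

Spelling the chord: Eb-Gb-Bbb-Db.
That puts Gb below Bbb.
3 letter names make it a third; at 3 semitones (a half step narrower than major) the quality is minor.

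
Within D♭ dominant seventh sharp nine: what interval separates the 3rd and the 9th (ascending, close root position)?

major seventh

D♭ dominant seventh sharp nine: D♭-F-A♭-C♭-E.
That puts F below E.
From F to E is 11 semitones, exactly the major seventh.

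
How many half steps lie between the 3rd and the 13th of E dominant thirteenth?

17

Spelling the chord: E–G#–B–D–F#–C#.
G# to C# is a perfect eleventh: 17 semitones.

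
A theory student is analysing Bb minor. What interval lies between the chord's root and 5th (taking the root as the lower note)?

P5

The chord tones of Bbmin are Bb–Db–F.
Root = Bb; 5th = F.
Counting 5 letters and 7 half steps from Bb gives a perfect fifth.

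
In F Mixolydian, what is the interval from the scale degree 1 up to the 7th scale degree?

F mixolydian: F G A Bb C D Eb.
Scale degree 1 = F; degree 7 = Eb.
7 letter names make it a seventh; at 10 semitones (a half step narrower than major) the quality is minor.

minor 7th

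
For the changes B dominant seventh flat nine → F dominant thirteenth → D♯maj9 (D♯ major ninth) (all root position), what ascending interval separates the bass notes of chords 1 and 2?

d5

The roots are B and F.
B up to F is 6 semitones, a half step narrower than a perfect fifth, so the interval is diminished.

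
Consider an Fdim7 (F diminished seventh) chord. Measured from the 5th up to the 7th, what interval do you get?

minor third

F diminished seventh: F, A♭, C♭, E𝄫.
5th = C♭; 7th = E𝄫.
C♭ up to E𝄫 is 3 semitones, a half step narrower than a major third, so the interval is minor.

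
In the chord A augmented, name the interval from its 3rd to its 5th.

The chord tones of Aaug are A C# E#.
So we need the interval from C# up to E#.
Counting 3 letters and 4 half steps from C# gives a major third.

major third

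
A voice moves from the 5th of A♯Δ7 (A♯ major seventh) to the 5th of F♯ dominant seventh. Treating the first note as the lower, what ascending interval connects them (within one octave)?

minor sixth

The 5th of A♯Δ7 (A♯ major seventh) is E♯; the 5th of F♯ dominant seventh is C♯.
E♯ up to C♯ is 8 semitones, a half step narrower than a major sixth, so the interval is minor.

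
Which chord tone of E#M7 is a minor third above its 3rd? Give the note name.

Spelling the chord: E#, G##, B#, D##.
The 3rd is G##. A minor third above G## is B#.
B# is the chord's 5th.

B#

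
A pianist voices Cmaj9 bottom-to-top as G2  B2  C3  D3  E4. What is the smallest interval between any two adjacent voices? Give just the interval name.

m2

Adjacent intervals: G2→B2 = major third; B2→C3 = minor second; C3→D3 = major second; D3→E4 = major ninth.
The smallest is B2 to C3, a minor second (1 semitone).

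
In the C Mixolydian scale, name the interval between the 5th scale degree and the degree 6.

Spelling the C Mixolydian scale: C D E F G A Bb.
So we need the interval from G up to A.
From G to A is 2 semitones, exactly the major second.

M2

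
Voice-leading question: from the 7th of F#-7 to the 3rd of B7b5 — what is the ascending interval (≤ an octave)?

The 7th of F#-7 is E; the 3rd of B7b5 is D#.
From E to D# is 11 semitones, exactly the major seventh.

major seventh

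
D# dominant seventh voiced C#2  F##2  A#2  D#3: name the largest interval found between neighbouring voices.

Adjacent intervals: C#2→F##2 = augmented fourth; F##2→A#2 = minor third; A#2→D#3 = perfect fourth.
The largest is C#2 to F##2, an augmented fourth (6 semitones).

augmented 4th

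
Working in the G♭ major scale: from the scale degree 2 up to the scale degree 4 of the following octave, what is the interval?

m10

G♭ major: G♭ A♭ B♭ C♭ D♭ E♭ F.
The scale degree 2 is A♭ and the degree 4 (up an octave) is C♭.
A♭ up to C♭ is 15 semitones, a half step narrower than a major tenth, so the interval is minor.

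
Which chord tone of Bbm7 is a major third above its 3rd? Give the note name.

F

Spelling the chord: Bb Db F Ab.
The 3rd is Db. A major third above Db is F.
F is the chord's 5th.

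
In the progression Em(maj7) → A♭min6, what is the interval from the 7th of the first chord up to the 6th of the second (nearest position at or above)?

diminished third

Em(maj7) has D♯ as its 7th, and A♭min6 has F as its 6th.
D♯ up to F is 2 semitones, a whole step narrower than a major third, so the interval is diminished.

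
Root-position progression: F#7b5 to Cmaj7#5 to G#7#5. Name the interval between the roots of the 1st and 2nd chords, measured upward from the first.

diminished 5th

The roots are F# and C.
From F# to C: 6 semitones over a fifth = diminished.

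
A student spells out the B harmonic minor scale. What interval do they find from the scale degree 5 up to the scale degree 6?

Spelling the B harmonic minor scale: B C# D E F# G A#.
That puts F# below G.
From F# to G: 1 semitone over a second = minor.

minor second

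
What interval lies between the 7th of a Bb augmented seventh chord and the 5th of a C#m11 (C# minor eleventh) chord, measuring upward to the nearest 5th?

augmented 7th

Bb augmented seventh has Ab as its 7th, and C#m11 (C# minor eleventh) has G# as its 5th.
From Ab to G#: 12 semitones over a seventh = augmented.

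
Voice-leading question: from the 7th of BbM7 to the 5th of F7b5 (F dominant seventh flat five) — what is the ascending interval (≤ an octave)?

The 7th of BbM7 is A; the 5th of F7b5 (F dominant seventh flat five) is Cb.
From A to Cb: 2 semitones over a third = diminished.

d3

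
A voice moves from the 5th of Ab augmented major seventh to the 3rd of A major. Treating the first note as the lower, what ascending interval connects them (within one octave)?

The 5th of Ab augmented major seventh is E; the 3rd of A major is C#.
Counting 6 letters and 9 half steps from E gives a major sixth.

major sixth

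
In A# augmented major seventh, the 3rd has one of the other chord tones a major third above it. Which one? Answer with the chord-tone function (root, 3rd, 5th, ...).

5th

A#+maj7: A#–C##–E##–G##.
The 3rd is C##. A major third above C## is E##.
E## is the chord's 5th.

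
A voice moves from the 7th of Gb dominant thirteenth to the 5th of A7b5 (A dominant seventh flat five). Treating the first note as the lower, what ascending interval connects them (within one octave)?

major seventh

The 7th of Gb dominant thirteenth is Fb; the 5th of A7b5 (A dominant seventh flat five) is Eb.
Fb up to Eb spans 7 letter names and 11 semitones — a major seventh.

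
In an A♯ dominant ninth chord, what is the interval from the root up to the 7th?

minor seventh

A♯9 is spelled A♯ C𝄪 E♯ G♯ B♯.
Root = A♯; 7th = G♯.
7 letter names make it a seventh; at 10 semitones (a half step narrower than major) the quality is minor.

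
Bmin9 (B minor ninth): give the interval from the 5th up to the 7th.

minor third

Bmin9 is spelled B, D, F♯, A, C♯.
That puts F♯ below A.
From F♯ to A: 3 semitones over a third = minor.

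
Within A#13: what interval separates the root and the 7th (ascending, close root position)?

minor 7th

A#13 (A# dominant thirteenth) is spelled A#–C##–E#–G#–B#–F##.
That puts A# below G#.
From A# to G#: 10 semitones over a seventh = minor.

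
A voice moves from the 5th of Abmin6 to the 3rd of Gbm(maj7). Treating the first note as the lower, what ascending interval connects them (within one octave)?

diminished fifth

The 5th of Abmin6 is Eb; the 3rd of Gbm(maj7) is Bbb.
Eb up to Bbb is 6 semitones, a half step narrower than a perfect fifth, so the interval is diminished.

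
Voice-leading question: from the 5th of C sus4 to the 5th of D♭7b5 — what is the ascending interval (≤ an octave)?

C sus4 has G as its 5th, and D♭7b5 has A𝄫 as its 5th.
2 letter names make it a second; at 0 semitones (a whole step narrower than major) the quality is diminished.

diminished 2nd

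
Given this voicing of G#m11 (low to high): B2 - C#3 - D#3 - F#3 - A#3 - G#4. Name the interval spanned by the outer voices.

M13

The outer voices are B2 and G#4.
B up to G# spans 13 letter names and 21 semitones — a major thirteenth.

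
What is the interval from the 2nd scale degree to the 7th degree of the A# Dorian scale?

m6

The scale runs A# B# C# D# E# F## G#.
So we need the interval from B# up to G#.
From B# to G#: 8 semitones over a sixth = minor.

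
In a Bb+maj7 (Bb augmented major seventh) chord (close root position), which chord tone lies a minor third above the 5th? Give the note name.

Spelling the chord: Bb-D-F#-A.
The 5th is F#. A minor third above F# is A.
A is the chord's 7th.

A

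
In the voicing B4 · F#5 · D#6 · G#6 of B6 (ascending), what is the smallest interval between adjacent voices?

perfect fourth

Adjacent intervals: B4→F#5 = perfect fifth; F#5→D#6 = major sixth; D#6→G#6 = perfect fourth.
The smallest is D#6 to G#6, a perfect fourth (5 semitones).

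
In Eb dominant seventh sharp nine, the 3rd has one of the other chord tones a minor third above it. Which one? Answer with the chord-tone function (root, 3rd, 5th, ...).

Eb7#9 is spelled Eb, G, Bb, Db, F#.
The 3rd is G. A minor third above G is Bb.
Bb is the chord's 5th.

5th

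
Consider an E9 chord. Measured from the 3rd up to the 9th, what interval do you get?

minor seventh

E9 (E dominant ninth) is spelled E-G♯-B-D-F♯.
The 3rd is G♯ and the 9th is F♯.
G♯ up to F♯ is 10 semitones, a half step narrower than a major seventh, so the interval is minor.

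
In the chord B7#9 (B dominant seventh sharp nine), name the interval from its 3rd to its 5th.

B7#9: B-D#-F#-A-C##.
So we need the interval from D# up to F#.
D# up to F# is 3 semitones, a half step narrower than a major third, so the interval is minor.

m3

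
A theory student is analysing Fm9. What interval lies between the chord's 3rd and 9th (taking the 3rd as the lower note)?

F minor ninth is spelled F–Ab–C–Eb–G.
That puts Ab below G.
From Ab to G is 11 semitones, exactly the major seventh.

major seventh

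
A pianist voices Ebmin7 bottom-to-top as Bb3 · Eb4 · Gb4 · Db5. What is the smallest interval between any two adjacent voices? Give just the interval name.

minor 3rd

Adjacent intervals: Bb3→Eb4 = perfect fourth; Eb4→Gb4 = minor third; Gb4→Db5 = perfect fifth.
The smallest is Eb4 to Gb4, a minor third (3 semitones).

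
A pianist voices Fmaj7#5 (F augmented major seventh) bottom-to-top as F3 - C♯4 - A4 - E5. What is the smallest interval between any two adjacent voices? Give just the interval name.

perfect 5th

Adjacent intervals: F3→C♯4 = augmented fifth; C♯4→A4 = minor sixth; A4→E5 = perfect fifth.
The smallest is A4 to E5, a perfect fifth (7 semitones).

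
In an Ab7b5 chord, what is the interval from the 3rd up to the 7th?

diminished 5th

Ab dominant seventh flat five: Ab C Ebb Gb.
So we need the interval from C up to Gb.
C up to Gb is 6 semitones, a half step narrower than a perfect fifth, so the interval is diminished.
That tritone between 3rd and 7th is what gives the dominant seventh its pull toward resolution.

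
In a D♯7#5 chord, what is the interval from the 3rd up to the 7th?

D♯7#5 is spelled D♯ F𝄪 A𝄪 C♯.
That puts F𝄪 below C♯.
5 letter names make it a fifth; at 6 semitones (a half step narrower than perfect) the quality is diminished.
This 3–7 tritone is the characteristic tension at the heart of the dominant sound.

diminished fifth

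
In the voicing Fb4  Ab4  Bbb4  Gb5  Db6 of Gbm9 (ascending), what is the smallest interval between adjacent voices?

Adjacent intervals: Fb4→Ab4 = major third; Ab4→Bbb4 = minor second; Bbb4→Gb5 = major sixth; Gb5→Db6 = perfect fifth.
The smallest is Ab4 to Bbb4, a minor second (1 semitone).

minor second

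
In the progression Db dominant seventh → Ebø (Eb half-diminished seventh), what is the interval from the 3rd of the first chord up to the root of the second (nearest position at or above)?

The 3rd of Db dominant seventh is F; the root of Ebø (Eb half-diminished seventh) is Eb.
7 letter names make it a seventh; at 10 semitones (a half step narrower than major) the quality is minor.

minor seventh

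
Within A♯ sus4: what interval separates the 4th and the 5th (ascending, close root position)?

A♯ sus4: A♯, D♯, E♯.
4th = D♯; 5th = E♯.
From D♯ to E♯ is 2 semitones, exactly the major second.

major 2nd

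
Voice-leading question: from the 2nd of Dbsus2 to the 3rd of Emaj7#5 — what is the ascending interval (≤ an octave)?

augmented third

Dbsus2 has Eb as its 2nd, and Emaj7#5 has G# as its 3rd.
From Eb to G#: 5 semitones over a third = augmented.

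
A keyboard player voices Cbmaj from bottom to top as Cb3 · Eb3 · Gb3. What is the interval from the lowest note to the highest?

The outer voices are Cb3 and Gb3.
Counting 5 letters and 7 half steps from Cb gives a perfect fifth.

perfect fifth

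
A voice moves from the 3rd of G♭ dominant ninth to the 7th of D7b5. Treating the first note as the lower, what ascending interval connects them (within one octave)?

The 3rd of G♭ dominant ninth is B♭; the 7th of D7b5 is C.
From B♭ to C is 2 semitones, exactly the major second.

major second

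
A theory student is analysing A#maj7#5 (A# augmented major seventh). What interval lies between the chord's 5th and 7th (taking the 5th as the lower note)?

Spelling the chord: A# C## E## G##.
So we need the interval from E## up to G##.
E## up to G## is 3 semitones, a half step narrower than a major third, so the interval is minor.

minor third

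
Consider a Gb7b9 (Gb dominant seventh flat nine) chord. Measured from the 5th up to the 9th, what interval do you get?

diminished fifth

Gb7b9 (Gb dominant seventh flat nine): Gb, Bb, Db, Fb, Abb.
That puts Db below Abb.
From Db to Abb: 6 semitones over a fifth = diminished.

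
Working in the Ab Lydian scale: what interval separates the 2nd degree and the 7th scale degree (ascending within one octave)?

major 6th

Ab lydian: Ab Bb C D Eb F G.
2nd degree = Bb; degree 7 = G.
Bb up to G spans 6 letter names and 9 semitones — a major sixth.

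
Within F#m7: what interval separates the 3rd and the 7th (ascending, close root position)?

perfect fifth

F#min7: F#, A, C#, E.
The 3rd is A and the 7th is E.
From A to E is 7 semitones, exactly the perfect fifth.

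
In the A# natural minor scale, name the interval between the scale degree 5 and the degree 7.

A# natural minor: A# B# C# D# E# F# G#.
That puts E# below G#.
From E# to G#: 3 semitones over a third = minor.

m3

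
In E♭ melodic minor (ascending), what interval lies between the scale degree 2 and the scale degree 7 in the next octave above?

Spelling E♭ melodic minor (ascending): E♭ F G♭ A♭ B♭ C D.
The scale degree 2 is F and the 7th scale degree (up an octave) is D.
Counting 13 letters and 21 half steps from F gives a major thirteenth.

major 13th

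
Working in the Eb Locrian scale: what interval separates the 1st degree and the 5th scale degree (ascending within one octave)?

Eb locrian: Eb Fb Gb Ab Bbb Cb Db.
So we need the interval from Eb up to Bbb.
Eb up to Bbb is 6 semitones, a half step narrower than a perfect fifth, so the interval is diminished.

diminished fifth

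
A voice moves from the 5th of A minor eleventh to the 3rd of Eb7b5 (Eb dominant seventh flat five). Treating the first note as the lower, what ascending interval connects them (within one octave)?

minor 3rd

The 5th of A minor eleventh is E; the 3rd of Eb7b5 (Eb dominant seventh flat five) is G.
E up to G is 3 semitones, a half step narrower than a major third, so the interval is minor.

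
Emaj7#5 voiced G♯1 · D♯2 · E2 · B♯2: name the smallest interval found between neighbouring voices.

Adjacent intervals: G♯1→D♯2 = perfect fifth; D♯2→E2 = minor second; E2→B♯2 = augmented fifth.
The smallest is D♯2 to E2, a minor second (1 semitone).

minor second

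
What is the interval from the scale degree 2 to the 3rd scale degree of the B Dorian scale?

m2

Spelling the B Dorian scale: B C# D E F# G# A.
That puts C# below D.
From C# to D: 1 semitone over a second = minor.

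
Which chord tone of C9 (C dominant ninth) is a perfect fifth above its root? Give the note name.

G

C9: C-E-G-Bb-D.
The root is C. A perfect fifth above C is G.
G is the chord's 5th.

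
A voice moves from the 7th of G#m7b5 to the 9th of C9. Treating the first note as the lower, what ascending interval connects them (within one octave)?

minor sixth

G#m7b5 has F# as its 7th, and C9 has D as its 9th.
From F# to D: 8 semitones over a sixth = minor.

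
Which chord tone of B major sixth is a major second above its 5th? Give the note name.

B6 (B major sixth) is spelled B, D#, F#, G#.
The 5th is F#. A major second above F# is G#.
G# is the chord's 6th.

G#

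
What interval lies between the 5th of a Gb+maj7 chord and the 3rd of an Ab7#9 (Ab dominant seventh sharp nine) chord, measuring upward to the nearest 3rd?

minor seventh

Gb+maj7 has D as its 5th, and Ab7#9 (Ab dominant seventh sharp nine) has C as its 3rd.
7 letter names make it a seventh; at 10 semitones (a half step narrower than major) the quality is minor.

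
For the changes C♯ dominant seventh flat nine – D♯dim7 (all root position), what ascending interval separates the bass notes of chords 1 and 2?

The roots are C♯ and D♯.
Counting 2 letters and 2 half steps from C♯ gives a major second.

major second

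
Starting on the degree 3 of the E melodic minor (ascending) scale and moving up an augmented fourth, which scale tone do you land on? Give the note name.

The scale is E F# G A B C# D#.
The degree 3 is G; an augmented fourth above that is C# — scale degree 6.

C#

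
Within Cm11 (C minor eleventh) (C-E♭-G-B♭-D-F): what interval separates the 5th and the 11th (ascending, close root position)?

minor seventh

That puts G below F.
7 letter names make it a seventh; at 10 semitones (a half step narrower than major) the quality is minor.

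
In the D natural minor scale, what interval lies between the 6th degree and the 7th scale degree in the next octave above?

major ninth

The scale runs D E F G A Bb C.
That puts Bb below C.
Bb up to C spans 9 letter names and 14 semitones — a major ninth.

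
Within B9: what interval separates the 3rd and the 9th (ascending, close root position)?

minor 7th

B9 (B dominant ninth) is spelled B, D♯, F♯, A, C♯.
So we need the interval from D♯ up to C♯.
From D♯ to C♯: 10 semitones over a seventh = minor.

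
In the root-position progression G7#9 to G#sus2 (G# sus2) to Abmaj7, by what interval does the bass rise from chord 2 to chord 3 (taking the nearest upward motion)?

diminished second

The roots are G# and Ab.
G# up to Ab is 0 semitones, a whole step narrower than a major second, so the interval is diminished.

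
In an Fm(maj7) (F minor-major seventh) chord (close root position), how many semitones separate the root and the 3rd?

Spelling the chord: F, Ab, C, E.
F to Ab is a minor third: 3 semitones.

3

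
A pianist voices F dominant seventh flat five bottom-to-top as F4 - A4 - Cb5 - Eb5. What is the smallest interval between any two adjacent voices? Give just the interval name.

diminished 3rd

Adjacent intervals: F4→A4 = major third; A4→Cb5 = diminished third; Cb5→Eb5 = major third.
The smallest is A4 to Cb5, a diminished third (2 semitones).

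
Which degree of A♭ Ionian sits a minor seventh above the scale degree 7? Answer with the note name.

The scale is A♭ B♭ C D♭ E♭ F G.
The scale degree 7 is G; a minor seventh above that is F — scale degree 6.

F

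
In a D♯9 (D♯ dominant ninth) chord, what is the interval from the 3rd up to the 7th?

D♯ dominant ninth is spelled D♯–F𝄪–A♯–C♯–E♯.
3rd = F𝄪; 7th = C♯.
5 letter names make it a fifth; at 6 semitones (a half step narrower than perfect) the quality is diminished.

d5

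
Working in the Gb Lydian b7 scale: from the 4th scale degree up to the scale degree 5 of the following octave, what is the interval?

The scale runs Gb Ab Bb C Db Eb Fb.
4th scale degree = C; 5th scale degree (up an octave) = Db.
From C to Db: 13 semitones over a ninth = minor.

m9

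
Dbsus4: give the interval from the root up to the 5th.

Db sus4 is spelled Db–Gb–Ab.
The root is Db and the 5th is Ab.
Db up to Ab spans 5 letter names and 7 semitones — a perfect fifth.

perfect fifth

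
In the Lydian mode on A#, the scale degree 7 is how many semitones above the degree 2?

9

The scale is A# B# C## D## E# F## G##.
B# up to G## is a major sixth — 9 semitones.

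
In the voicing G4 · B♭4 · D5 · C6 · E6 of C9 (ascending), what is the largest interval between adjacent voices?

m7

Adjacent intervals: G4→B♭4 = minor third; B♭4→D5 = major third; D5→C6 = minor seventh; C6→E6 = major third.
The largest is D5 to C6, a minor seventh (10 semitones).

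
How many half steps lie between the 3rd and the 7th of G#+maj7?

The chord tones of G# augmented major seventh are G#-B#-D##-F##.
B# to F## is a perfect fifth: 7 semitones.

7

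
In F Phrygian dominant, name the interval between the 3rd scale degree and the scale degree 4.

Spelling F Phrygian dominant: F Gb A Bb C Db Eb.
That puts A below Bb.
A up to Bb is 1 semitone, a half step narrower than a major second, so the interval is minor.

minor second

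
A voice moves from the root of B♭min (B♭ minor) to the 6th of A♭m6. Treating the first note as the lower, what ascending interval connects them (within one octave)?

B♭min (B♭ minor) has B♭ as its root, and A♭m6 has F as its 6th.
B♭ up to F spans 5 letter names and 7 semitones — a perfect fifth.

perfect fifth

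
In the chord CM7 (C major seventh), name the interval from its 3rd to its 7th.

C major seventh: C, E, G, B.
3rd = E; 7th = B.
Counting 5 letters and 7 half steps from E gives a perfect fifth.

perfect 5th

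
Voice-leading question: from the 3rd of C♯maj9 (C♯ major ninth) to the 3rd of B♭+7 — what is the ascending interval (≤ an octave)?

The 3rd of C♯maj9 (C♯ major ninth) is E♯; the 3rd of B♭+7 is D.
From E♯ to D: 9 semitones over a seventh = diminished.

diminished seventh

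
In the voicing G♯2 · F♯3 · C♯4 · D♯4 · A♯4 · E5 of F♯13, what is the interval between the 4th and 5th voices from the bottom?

Those voices are D♯4 and A♯4.
D♯ up to A♯ spans 5 letter names and 7 semitones — a perfect fifth.

perfect fifth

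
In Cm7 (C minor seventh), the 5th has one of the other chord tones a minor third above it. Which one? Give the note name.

Bb

Spelling the chord: C, E♭, G, B♭.
The 5th is G. A minor third above G is B♭.
B♭ is the chord's 7th.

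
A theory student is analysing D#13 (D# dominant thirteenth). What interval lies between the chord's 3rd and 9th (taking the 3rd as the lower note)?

The chord tones of D# dominant thirteenth are D#–F##–A#–C#–E#–B#.
So we need the interval from F## up to E#.
From F## to E#: 10 semitones over a seventh = minor.

minor 7th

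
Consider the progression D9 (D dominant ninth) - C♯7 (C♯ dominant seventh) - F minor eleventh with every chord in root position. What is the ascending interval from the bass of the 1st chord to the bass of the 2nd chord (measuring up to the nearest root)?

The roots are D and C♯.
Counting 7 letters and 11 half steps from D gives a major seventh.

major 7th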